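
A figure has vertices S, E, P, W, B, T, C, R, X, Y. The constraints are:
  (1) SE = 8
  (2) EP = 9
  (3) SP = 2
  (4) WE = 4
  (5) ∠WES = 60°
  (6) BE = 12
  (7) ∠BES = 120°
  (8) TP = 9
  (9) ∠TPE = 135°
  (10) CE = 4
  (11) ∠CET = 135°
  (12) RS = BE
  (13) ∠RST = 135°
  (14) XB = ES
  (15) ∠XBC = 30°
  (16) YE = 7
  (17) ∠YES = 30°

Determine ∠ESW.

Step 1: By the law of cosines on triangle SEW: SW² = 8² + 4² − 2·8·4·cos(60°) = 48, so SW = 4·√3.
Step 2: By the inverse law of cosines on triangle ESW: cos(∠ESW) = (8² + (4·√3)² − 4²) / (2·8·4·√3) = 96/110.85 = 0.866, so ∠ESW = 30°.

Therefore, the measure of angle ∠ESW = 30°.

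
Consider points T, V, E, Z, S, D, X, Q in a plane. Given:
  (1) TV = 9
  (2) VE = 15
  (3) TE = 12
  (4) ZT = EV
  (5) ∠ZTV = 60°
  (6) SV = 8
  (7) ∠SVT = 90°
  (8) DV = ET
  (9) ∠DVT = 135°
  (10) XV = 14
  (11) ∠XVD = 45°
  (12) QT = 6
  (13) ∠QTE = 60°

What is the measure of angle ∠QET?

Step 1: By the law of cosines on triangle ETQ: EQ² = 12² + 6² − 2·12·6·cos(60°) = 108, so EQ = 6·√3.
Step 2: By the inverse law of cosines on triangle QET: cos(∠QET) = ((6·√3)² + 12² − 6²) / (2·6·√3·12) = 216/249.42 = 0.866, so ∠QET = 30°.

Therefore, the measure of angle ∠QET = 30°.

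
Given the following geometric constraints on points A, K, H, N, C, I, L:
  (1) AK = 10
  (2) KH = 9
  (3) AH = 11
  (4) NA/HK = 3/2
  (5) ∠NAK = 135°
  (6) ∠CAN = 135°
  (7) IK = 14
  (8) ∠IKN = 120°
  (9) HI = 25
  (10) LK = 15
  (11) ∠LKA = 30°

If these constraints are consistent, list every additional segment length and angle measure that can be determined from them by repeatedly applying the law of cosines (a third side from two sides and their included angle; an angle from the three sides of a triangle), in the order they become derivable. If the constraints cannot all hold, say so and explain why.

These constraints are not satisfiable: by the triangle inequality in triangle KHI, (2) KH = 9 and (7) IK = 14 force HI ≤ 9 + 14 = 23, but (9) says HI = 25. No planar figure meets all of them, so nothing further can be derived.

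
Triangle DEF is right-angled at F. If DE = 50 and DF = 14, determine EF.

By the Pythagorean theorem: EF^2 = DE^2 - DF^2
EF^2 = 50^2 - 14^2 = 2500 - 196 = 2304
EF = sqrt(2304) = 48

48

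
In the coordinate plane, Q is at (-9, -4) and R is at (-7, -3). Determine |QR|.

The horizontal distance is |-7 - -9| = 2 and the vertical distance is |-3 - -4| = 1.
By the Pythagorean theorem, d = sqrt(2^2 + 1^2) = sqrt(5).

sqrt(5)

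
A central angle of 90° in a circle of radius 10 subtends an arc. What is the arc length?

The full circumference is 2πr = 2π(10) = 20*pi.
The arc spans 90° out of 360°, which is a fraction of 1/4.
Arc length = 20*pi × 1/4 = 5*pi.

5*pi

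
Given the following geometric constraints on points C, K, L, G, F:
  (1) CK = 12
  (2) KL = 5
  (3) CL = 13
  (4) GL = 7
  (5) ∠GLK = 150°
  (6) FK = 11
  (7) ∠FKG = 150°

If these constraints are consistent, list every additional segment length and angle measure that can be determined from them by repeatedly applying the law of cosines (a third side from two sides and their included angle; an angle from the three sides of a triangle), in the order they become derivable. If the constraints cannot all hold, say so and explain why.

The constraints are consistent. Derivable facts, in order:
After 1 step:
- KG ≈ 11.6
- ∠CKL = 90°
- ∠CLK = 67.38°
- ∠KCL = 22.62°
After 2 steps:
- GF ≈ 21.83
- ∠GKL = 17.56°
- ∠KGL = 12.44°
After 3 steps:
- ∠FGK = 14.59°
- ∠GFK = 15.41°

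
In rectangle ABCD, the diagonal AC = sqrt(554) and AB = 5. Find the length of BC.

Using the Pythagorean theorem: d^2 = a^2 + b^2
b^2 = d^2 - a^2
b^2 = 554 - 25
b^2 = 529
b = sqrt(529) = 23

23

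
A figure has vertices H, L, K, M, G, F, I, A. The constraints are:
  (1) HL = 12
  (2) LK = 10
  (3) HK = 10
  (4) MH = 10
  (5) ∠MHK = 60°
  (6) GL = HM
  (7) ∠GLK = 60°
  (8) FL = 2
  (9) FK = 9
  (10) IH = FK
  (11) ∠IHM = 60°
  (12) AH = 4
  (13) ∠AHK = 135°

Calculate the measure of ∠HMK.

Step 1: By the law of cosines on triangle MHK: MK² = 10² + 10² − 2·10·10·cos(60°) = 100, so MK = 10.
Step 2: By the inverse law of cosines on triangle HMK: cos(∠HMK) = (10² + 10² − 10²) / (2·10·10) = 100/200 = 0.5, so ∠HMK = 60°.

Therefore, the measure of angle ∠HMK = 60°.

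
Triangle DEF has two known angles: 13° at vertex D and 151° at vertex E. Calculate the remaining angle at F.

Let angle F = x. Then 13 + 151 + x = 180.
x = 180 - 164 = 16 degrees.

16 degrees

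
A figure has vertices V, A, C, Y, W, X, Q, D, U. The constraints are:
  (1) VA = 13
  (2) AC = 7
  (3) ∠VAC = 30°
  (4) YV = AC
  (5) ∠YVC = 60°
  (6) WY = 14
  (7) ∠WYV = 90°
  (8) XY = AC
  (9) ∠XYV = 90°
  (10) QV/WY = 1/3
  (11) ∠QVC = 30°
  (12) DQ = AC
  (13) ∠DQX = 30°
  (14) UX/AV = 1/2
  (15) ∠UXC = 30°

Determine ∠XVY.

From the given relations: YV = AC = 7; XY = AC = 7.
Step 1: By the law of cosines on triangle VYX: VX² = 7² + 7² − 2·7·7·cos(90°) = 98, so VX = 7·√2.
Step 2: By the inverse law of cosines on triangle XVY: cos(∠XVY) = ((7·√2)² + 7² − 7²) / (2·7·√2·7) = 98/138.59 = 0.7071, so ∠XVY = 45°.

Therefore, the measure of angle ∠XVY = 45°.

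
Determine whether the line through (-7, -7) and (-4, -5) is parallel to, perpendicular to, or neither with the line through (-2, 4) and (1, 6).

Slope of line 1: m1 = (-5 - -7)/(-4 - -7) = 2/3 = 2/3
Slope of line 2: m2 = (6 - 4)/(1 - -2) = 2/3 = 2/3
Since m1 = m2 = 2/3, the lines are parallel.

Parallel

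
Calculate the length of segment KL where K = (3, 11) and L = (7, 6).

The horizontal distance is |7 - 3| = 4 and the vertical distance is |6 - 11| = 5.
By the Pythagorean theorem, d = sqrt(4^2 + 5^2) = sqrt(41).

sqrt(41)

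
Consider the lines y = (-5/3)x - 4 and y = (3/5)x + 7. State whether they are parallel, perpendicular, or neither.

Slope of line 1: m1 = -5/3
Slope of line 2: m2 = 3/5
m1 * m2 = -1, so perpendicular.

Perpendicular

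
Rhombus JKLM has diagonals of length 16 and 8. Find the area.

The diagonals of a rhombus divide it into four right triangles.
Each triangle has legs 16/ 2 = 8 and 8/2 = 4, so each has area (1/2)*8*4 = 16.
Four such triangles give total area = (d1 * d2) / 2 = 64.

64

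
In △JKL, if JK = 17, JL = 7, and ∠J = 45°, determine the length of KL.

When two sides and the included angle are known, the law of cosines gives the third side.
c^2 = a^2 + b^2 - 2ab cos(C) generalizes the Pythagorean theorem to non-right triangles.
Here: KL^2 = 289 + 49 - 238*(sqrt(2)/2) = 338 - 119*sqrt(2)
KL = sqrt(338 - 119*sqrt(2))

sqrt(338 - 119*sqrt(2))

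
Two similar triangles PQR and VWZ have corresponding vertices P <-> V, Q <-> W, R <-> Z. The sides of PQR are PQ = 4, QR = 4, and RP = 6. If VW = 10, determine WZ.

Since the triangles are similar, the ratio of corresponding sides is constant.
Scale factor k = VW / PQ = 10 / 4 = 5/2
WZ = k * QR = 5/2 * 4 = 10

10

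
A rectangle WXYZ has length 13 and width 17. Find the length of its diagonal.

Using the Pythagorean theorem:
d² = 13² + 17² = 169 + 289 = 458
d = sqrt(458)

sqrt(458)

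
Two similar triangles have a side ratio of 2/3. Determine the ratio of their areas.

The ratio of areas of similar triangles equals the square of the side ratio.
Side ratio = 2:3
Area ratio = (2/3)^2 = 4/9 = 4:9

4:9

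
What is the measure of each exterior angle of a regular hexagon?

Each exterior angle of a regular n-gon is 360 / n.
For n = 6: 360 / 6 = 60 degrees.

60 degrees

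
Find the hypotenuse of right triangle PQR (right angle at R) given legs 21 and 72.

PQ = sqrt(21^2 + 72^2) = sqrt(5625) = 75

75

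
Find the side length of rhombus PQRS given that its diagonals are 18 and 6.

The diagonals of a rhombus bisect each other at right angles.
Half-diagonals: 18/2 = 9 and 6/2 = 3
side = sqrt(9^2 + 3^2)
side = sqrt(81 + 9)
side = sqrt(90) = 3*sqrt(10)

3*sqrt(10)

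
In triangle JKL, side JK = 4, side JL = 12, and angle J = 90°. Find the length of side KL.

By the law of cosines: KL^2 = JK^2 + JL^2 - 2*JK*JL*cos(J)
KL^2 = 4^2 + 12^2 - 2*4*12*cos(90°)
KL^2 = 16 + 144 - 96*(0)
KL^2 = 160
KL = 4*sqrt(10)

4*sqrt(10)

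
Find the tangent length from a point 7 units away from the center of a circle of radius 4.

tangent = √(d² - r²) = √(7² - 4²) = √(49 - 16) = √33 = sqrt(33)

sqrt(33)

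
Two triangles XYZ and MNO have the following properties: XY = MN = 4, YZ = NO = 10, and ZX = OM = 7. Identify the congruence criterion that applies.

The given information provides:
XY = MN = 4, YZ = NO = 10, and ZX = OM = 7
This matches the SSS congruence theorem.
All three pairs of corresponding sides are equal (Side-Side-Side).

SSS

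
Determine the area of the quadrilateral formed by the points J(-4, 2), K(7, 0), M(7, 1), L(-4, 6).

Shoelace: sum of cross terms = 55, Area = (1/2)|55| = 55/2

55/2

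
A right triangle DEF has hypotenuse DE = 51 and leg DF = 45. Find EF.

EF = sqrt(51^2 - 45^2) = sqrt(576) = 24

24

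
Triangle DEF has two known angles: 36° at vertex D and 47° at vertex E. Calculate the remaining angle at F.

By the triangle angle sum property, the three interior angles of any triangle add up to 180°.
We know angle D = 36° and angle E = 47°, so their sum is 83°.
Therefore angle F = 180° - 83° = 97°.

97 degrees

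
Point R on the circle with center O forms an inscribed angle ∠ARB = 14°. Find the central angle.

The inscribed angle theorem states that a central angle is always twice any inscribed angle that subtends the same arc.
Since the inscribed angle is 14°, the central angle = 2 × 14° = 28°.

28°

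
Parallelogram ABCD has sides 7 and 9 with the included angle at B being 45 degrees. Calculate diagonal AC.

Law of cosines: d^2 = 7^2 + 9^2 - 2(7)(9)cos(45°) = 130 - 63*sqrt(2), so d = sqrt(130 - 63*sqrt(2)).

sqrt(130 - 63*sqrt(2))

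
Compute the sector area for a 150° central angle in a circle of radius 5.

Sector area = πr² × θ/360
= π × 5² × 5/12
= π × 25 × 5/12
= 125*pi/12

125*pi/12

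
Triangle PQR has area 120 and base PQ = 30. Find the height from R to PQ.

Rearranging the area formula Area = (1/2) * base * height:
height = 2 * Area / base = 2 * 120 / 30 = 8.

8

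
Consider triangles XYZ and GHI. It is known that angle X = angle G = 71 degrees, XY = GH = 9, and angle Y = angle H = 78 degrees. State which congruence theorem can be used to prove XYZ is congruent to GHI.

The given information matches ASA: Two pairs of corresponding angles and the included side are equal (Angle-Side-Angle).

ASA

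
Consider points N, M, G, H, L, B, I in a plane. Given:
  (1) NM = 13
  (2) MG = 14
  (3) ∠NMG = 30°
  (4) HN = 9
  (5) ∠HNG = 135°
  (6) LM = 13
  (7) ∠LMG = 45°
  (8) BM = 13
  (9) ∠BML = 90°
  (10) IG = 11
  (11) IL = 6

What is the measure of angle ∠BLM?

Step 1: By the law of cosines on triangle LMB: LB² = 13² + 13² − 2·13·13·cos(90°) = 338, so LB = 13·√2.
Step 2: By the inverse law of cosines on triangle BLM: cos(∠BLM) = ((13·√2)² + 13² − 13²) / (2·13·√2·13) = 338/478 = 0.7071, so ∠BLM = 45°.

Therefore, the measure of angle ∠BLM = 45°.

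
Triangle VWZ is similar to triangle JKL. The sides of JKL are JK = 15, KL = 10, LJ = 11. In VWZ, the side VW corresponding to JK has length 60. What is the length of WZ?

k = 60/15 = 4. WZ = 4 * 10 = 40.

40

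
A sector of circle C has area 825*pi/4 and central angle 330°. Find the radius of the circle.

Sector area A = πr² × θ/360, so r² = 360A / (πθ).
r² = 360 × 825*pi/4 / (π × 330)
r² = 225
r = 15

15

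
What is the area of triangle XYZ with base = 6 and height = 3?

Area = (1/2)(6)(3) = 9

9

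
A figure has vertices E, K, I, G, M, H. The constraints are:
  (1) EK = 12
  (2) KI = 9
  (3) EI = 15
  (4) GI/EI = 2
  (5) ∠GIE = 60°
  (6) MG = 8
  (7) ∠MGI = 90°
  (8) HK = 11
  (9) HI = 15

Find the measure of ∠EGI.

From the given relations: GI = 2·EI = 2·15 = 30.
Step 1: By the law of cosines on triangle GIE: GE² = 30² + 15² − 2·30·15·cos(60°) = 675, so GE = 15·√3.
Step 2: By the inverse law of cosines on triangle EGI: cos(∠EGI) = ((15·√3)² + 30² − 15²) / (2·15·√3·30) = 1350/1558.85 = 0.866, so ∠EGI = 30°.

Therefore, the measure of angle ∠EGI = 30°.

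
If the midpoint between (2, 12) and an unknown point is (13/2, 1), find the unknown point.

Using the midpoint formula: M = ((x1 + x2)/2, (y1 + y2)/2)
We know M = (13/2, 1) and Q = (2, 12)
For x: 13/2 = (2 + x2)/2, so x2 = 2*13/2 - 2 = 11
For y: 1 = (12 + y2)/2, so y2 = 2*1 - 12 = -10
P = (11, -10)

(11, -10)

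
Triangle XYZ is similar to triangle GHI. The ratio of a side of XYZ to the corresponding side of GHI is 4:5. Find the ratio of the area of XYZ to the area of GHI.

Area scales with the square of linear dimensions. If every length is multiplied by 4/5, then the area is multiplied by (4/5)^2 = 16/25.
The area ratio is 16:25.

16:25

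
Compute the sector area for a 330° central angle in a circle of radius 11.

Sector area = π(11²)(11/12) = 1331*pi/12

1331*pi/12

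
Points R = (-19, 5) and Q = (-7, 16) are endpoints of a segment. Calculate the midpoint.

The midpoint is the average of the coordinates:
x: (-19 + -7)/2 = -13
y: (5 + 16)/2 = 21/2
Midpoint = (-13, 21/2)

(-13, 21/2)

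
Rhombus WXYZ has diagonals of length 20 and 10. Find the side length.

The diagonals of a rhombus bisect each other at right angles.
Half-diagonals: 20/2 = 10 and 10/2 = 5
side = sqrt(10^2 + 5^2)
side = sqrt(100 + 25)
side = sqrt(125) = 5*sqrt(5)

5*sqrt(5)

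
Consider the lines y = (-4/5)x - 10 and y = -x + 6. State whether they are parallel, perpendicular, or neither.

Slope of line 1: m1 = -4/5
Slope of line 2: m2 = -1
m1 != m2 and m1*m2 = 4/5 != -1. Neither.

Neither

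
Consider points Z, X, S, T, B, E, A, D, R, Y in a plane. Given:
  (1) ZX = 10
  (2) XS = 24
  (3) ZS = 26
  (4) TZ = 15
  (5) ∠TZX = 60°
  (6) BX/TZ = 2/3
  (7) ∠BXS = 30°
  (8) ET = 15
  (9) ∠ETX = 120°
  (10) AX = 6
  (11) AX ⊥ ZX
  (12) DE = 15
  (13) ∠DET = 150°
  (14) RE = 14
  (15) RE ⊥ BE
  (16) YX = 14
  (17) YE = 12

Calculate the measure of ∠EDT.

Step 1: By the law of cosines on triangle DET: DT² = 15² + 15² − 2·15·15·cos(150°) = 839.71, so DT ≈ 28.98.
Step 2: By the inverse law of cosines on triangle EDT: cos(∠EDT) = (15² + 28.98² − 15²) / (2·15·28.98) = 839.71/869.33 = 0.9659, so ∠EDT = 15°.

Therefore, the measure of angle ∠EDT = 15°.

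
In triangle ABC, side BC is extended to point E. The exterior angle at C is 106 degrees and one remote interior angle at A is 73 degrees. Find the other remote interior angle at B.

angle B = 106 - 73 = 33 degrees (exterior angle theorem).

33 degrees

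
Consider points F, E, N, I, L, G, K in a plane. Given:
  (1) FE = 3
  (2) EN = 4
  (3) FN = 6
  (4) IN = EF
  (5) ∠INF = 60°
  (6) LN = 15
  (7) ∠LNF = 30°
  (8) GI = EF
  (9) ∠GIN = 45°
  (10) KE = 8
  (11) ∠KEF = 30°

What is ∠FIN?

From the given relations: IN = EF = 3.
Step 1: By the law of cosines on triangle INF: IF² = 3² + 6² − 2·3·6·cos(60°) = 27, so IF = 3·√3.
Step 2: By the inverse law of cosines on triangle FIN: cos(∠FIN) = ((3·√3)² + 3² − 6²) / (2·3·√3·3) = 0/31.18 = 0, so ∠FIN = 90°.

Therefore, the measure of angle ∠FIN = 90°.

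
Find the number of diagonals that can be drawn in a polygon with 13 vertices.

The number of diagonals in an n-gon is n(n - 3)/2.
For n = 13: 13(13 - 3)/2 = 13 × 10 / 2 = 65.

65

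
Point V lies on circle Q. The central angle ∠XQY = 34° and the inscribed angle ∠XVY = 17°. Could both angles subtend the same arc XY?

By the inscribed angle theorem, if both angles subtend the same arc, the inscribed angle must be half the central angle.
Half of 34° = 17°, which equals the given inscribed angle of 17°.
Therefore, yes, they correspond to the same arc.

Yes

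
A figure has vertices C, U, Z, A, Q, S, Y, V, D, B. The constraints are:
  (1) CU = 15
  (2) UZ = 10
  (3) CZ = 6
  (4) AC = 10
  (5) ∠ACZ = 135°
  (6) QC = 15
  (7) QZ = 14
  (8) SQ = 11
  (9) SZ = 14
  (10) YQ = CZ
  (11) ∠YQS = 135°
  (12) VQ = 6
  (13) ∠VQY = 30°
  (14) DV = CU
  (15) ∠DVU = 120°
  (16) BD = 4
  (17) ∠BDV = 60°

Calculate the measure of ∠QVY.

From the given relations: YQ = CZ = 6.
Step 1: By the law of cosines on triangle VQY: VY² = 6² + 6² − 2·6·6·cos(30°) = 9.65, so VY ≈ 3.11.
Step 2: By the inverse law of cosines on triangle QVY: cos(∠QVY) = (6² + 3.11² − 6²) / (2·6·3.11) = 9.65/37.27 = 0.2588, so ∠QVY = 75°.

Therefore, the measure of angle ∠QVY = 75°.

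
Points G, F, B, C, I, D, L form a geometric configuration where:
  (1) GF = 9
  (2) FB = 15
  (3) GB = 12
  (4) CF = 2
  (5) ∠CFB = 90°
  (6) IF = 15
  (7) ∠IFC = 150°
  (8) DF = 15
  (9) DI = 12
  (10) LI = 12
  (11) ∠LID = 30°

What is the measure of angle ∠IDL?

Step 1: By the law of cosines on triangle DIL: DL² = 12² + 12² − 2·12·12·cos(30°) = 38.58, so DL ≈ 6.21.
Step 2: By the inverse law of cosines on triangle IDL: cos(∠IDL) = (12² + 6.21² − 12²) / (2·12·6.21) = 38.58/149.08 = 0.2588, so ∠IDL = 75°.

Therefore, the measure of angle ∠IDL = 75°.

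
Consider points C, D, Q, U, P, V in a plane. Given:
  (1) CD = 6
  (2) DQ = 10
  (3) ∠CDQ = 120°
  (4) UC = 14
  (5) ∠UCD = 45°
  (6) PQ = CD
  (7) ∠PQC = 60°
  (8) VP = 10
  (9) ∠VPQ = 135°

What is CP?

From the given relations: PQ = CD = 6.
Step 1: By the law of cosines on triangle CDQ: CQ² = 6² + 10² − 2·6·10·cos(120°) = 196, so CQ = 14.
Step 2: By the law of cosines on triangle CQP: CP² = 14² + 6² − 2·14·6·cos(60°) = 148, so CP = 2·√37.

Therefore, the length of CP = 2·√37.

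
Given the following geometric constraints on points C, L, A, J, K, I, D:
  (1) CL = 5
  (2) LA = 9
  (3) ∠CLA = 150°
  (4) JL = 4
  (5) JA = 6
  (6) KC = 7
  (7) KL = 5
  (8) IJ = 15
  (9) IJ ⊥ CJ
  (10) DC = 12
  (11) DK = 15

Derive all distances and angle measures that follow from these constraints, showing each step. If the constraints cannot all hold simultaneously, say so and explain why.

The constraints are consistent.

Step 1: From CL = 5, LA = 9, and ∠CLA = 150°, by the law of cosines:
  CA² = CL² + LA² - 2·CL·LA·cos(150°) = 25 + 81 + 77.94 = 183.9
  CA ≈ 13.56

Step 2: From CD = 12, CK = 7, DK = 15, by the inverse law of cosines:
  cos(∠DCK) = (CD² + CK² - DK²) / (2·CD·CK)
  ∠DCK = 100.98°

Step 3: From CK = 7, CL = 5, KL = 5, by the inverse law of cosines:
  cos(∠KCL) = (CK² + CL² - KL²) / (2·CK·CL)
  ∠KCL = 45.57°

Step 4: From LA = 9, LJ = 4, AJ = 6, by the inverse law of cosines:
  cos(∠ALJ) = (LA² + LJ² - AJ²) / (2·LA·LJ)
  ∠ALJ = 32.09°

Step 5: From LC = 5, LK = 5, CK = 7, by the inverse law of cosines:
  cos(∠CLK) = (LC² + LK² - CK²) / (2·LC·LK)
  ∠CLK = 88.85°

Step 6: From AJ = 6, AL = 9, JL = 4, by the inverse law of cosines:
  cos(∠JAL) = (AJ² + AL² - JL²) / (2·AJ·AL)
  ∠JAL = 20.74°

Step 7: From JA = 6, JL = 4, AL = 9, by the inverse law of cosines:
  cos(∠AJL) = (JA² + JL² - AL²) / (2·JA·JL)
  ∠AJL = 127.17°

Step 8: From KC = 7, KD = 15, CD = 12, by the inverse law of cosines:
  cos(∠CKD) = (KC² + KD² - CD²) / (2·KC·KD)
  ∠CKD = 51.75°

Step 9: From KC = 7, KL = 5, CL = 5, by the inverse law of cosines:
  cos(∠CKL) = (KC² + KL² - CL²) / (2·KC·KL)
  ∠CKL = 45.57°

Step 10: From DC = 12, DK = 15, CK = 7, by the inverse law of cosines:
  cos(∠CDK) = (DC² + DK² - CK²) / (2·DC·DK)
  ∠CDK = 27.27°

Step 11: From CA = 13.56, CL = 5, AL = 9, by the inverse law of cosines:
  cos(∠ACL) = (CA² + CL² - AL²) / (2·CA·CL)
  ∠ACL = 19.38°

Step 12: From AC = 13.56, AL = 9, CL = 5, by the inverse law of cosines:
  cos(∠CAL) = (AC² + AL² - CL²) / (2·AC·AL)
  ∠CAL = 10.62°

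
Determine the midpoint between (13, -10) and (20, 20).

M = ((x₁ + x₂)/2, (y₁ + y₂)/2)
= ((13 + 20)/2, (-10 + 20)/2)
= (33/2, 10/2) = (33/2, 5)

(33/2, 5)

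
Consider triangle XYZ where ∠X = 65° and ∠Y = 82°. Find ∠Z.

The interior angles sum to 180°: angle Z = 180 - 65 - 82 = 33°.
The triangle is acute (angles 65°, 82°, 33°).

33 degrees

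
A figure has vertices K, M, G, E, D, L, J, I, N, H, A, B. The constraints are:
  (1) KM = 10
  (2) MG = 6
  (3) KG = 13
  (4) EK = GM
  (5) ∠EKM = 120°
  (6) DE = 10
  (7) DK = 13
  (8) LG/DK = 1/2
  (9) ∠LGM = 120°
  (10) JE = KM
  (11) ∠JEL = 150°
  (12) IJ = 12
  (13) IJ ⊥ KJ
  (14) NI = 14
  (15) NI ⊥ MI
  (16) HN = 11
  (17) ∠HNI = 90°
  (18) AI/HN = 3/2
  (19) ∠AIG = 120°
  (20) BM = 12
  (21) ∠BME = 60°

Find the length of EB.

From the given relations: EK = GM = 6.
Step 1: By the law of cosines on triangle EKM: EM² = 6² + 10² − 2·6·10·cos(120°) = 196, so EM = 14.
Step 2: By the law of cosines on triangle EMB: EB² = 14² + 12² − 2·14·12·cos(60°) = 172, so EB = 2·√43.

Therefore, the length of EB = 2·√43.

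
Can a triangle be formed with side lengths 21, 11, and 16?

For three segments to close into a triangle, no single side can be as long as the other two combined.
The longest side is 21, and 11 + 16 = 27 > 21.
A triangle can be formed.

Yes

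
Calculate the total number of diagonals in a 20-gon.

Each of the 20 vertices connects to 17 non-adjacent vertices via diagonals.
Total connections = 20 × 17 = 340, but each diagonal is counted twice.
Number of diagonals = 340 / 2 = 170.

170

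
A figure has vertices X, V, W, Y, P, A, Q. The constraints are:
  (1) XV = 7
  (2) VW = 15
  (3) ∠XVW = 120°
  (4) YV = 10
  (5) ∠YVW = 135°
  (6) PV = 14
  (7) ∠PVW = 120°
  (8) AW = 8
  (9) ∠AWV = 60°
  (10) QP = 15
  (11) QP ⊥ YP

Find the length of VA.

Step 1: By the law of cosines on triangle VWA: VA² = 15² + 8² − 2·15·8·cos(60°) = 169, so VA = 13.

Therefore, the length of VA = 13.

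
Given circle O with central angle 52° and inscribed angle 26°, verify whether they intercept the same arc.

By the inscribed angle theorem, if both angles subtend the same arc, the inscribed angle must be half the central angle.
Half of 52° = 26°, which equals the given inscribed angle of 26°.
Therefore, yes, they correspond to the same arc.

Yes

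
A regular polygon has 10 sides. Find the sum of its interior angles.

The sum of interior angles of an n-sided polygon is (n - 2) * 180.
For n = 10: (10 - 2) * 180 = 8 * 180 = 1440 degrees.

1440 degrees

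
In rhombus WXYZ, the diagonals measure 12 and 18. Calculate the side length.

In a rhombus, the diagonals bisect each other perpendicularly, creating four congruent right triangles.
Each triangle has legs 6 (half of 12) and 9 (half of 18).
The hypotenuse of each right triangle is a side of the rhombus:
side = sqrt(6^2 + 9^2) = sqrt(117) = 3*sqrt(13)

3*sqrt(13)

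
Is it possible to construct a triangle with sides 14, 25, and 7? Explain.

Check the triangle inequality: 14 + 7 = 21 ≤ 25.
Since the sum of two sides does not exceed the third, no triangle can be formed.

No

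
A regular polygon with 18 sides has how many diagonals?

Each of the 18 vertices connects to 15 non-adjacent vertices via diagonals.
Total connections = 18 × 15 = 270, but each diagonal is counted twice.
Number of diagonals = 270 / 2 = 135.

135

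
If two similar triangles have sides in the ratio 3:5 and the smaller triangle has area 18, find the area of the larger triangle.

The ratio of areas of similar triangles = (side ratio)^2.
Side ratio = 3:5, so area ratio = 9:25.
Area of the larger triangle / Area of the smaller triangle = 25/9
Area of the larger triangle = 18 * 25/9 = 50

50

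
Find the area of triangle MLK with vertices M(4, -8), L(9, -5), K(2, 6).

Shoelace: Area = (1/2)|4(-5-6) + 9(6--8) + 2(-8--5)| = (1/2)(76) = 38

38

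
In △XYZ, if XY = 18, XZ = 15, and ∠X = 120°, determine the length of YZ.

When two sides and the included angle are known, the law of cosines gives the third side.
c^2 = a^2 + b^2 - 2ab cos(C) generalizes the Pythagorean theorem to non-right triangles.
Here: YZ^2 = 324 + 225 - 540*(-1/2) = 819
YZ = 3*sqrt(91)

3*sqrt(91)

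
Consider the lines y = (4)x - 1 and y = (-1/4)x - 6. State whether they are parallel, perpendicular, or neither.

Slope of line 1: m1 = 4
Slope of line 2: m2 = -1/4
m1 * m2 = (4) * (-1/4) = -1 = -1, so the lines are perpendicular.

Perpendicular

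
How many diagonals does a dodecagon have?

The number of diagonals in an n-gon is n(n - 3)/2.
For n = 12: 12(12 - 3)/2 = 12 × 9 / 2 = 54.

54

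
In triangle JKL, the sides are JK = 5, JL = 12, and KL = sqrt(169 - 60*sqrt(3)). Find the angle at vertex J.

When all three sides of a triangle are known, the law of cosines can be rearranged to find any angle.
cos(C) = (a² + b² - c²) / (2ab) gives cos(J) = sqrt(3)/2.
Taking the inverse cosine: J = 30°.

30°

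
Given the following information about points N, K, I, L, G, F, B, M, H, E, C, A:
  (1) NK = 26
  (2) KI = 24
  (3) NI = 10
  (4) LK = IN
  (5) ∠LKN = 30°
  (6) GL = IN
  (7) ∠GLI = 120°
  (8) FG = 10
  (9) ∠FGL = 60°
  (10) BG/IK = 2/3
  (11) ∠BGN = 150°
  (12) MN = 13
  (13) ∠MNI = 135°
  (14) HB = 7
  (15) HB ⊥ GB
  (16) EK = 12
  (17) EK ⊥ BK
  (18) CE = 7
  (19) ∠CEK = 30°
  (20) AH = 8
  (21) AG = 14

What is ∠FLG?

From the given relations: GL = IN = 10.
Step 1: By the law of cosines on triangle LGF: LF² = 10² + 10² − 2·10·10·cos(60°) = 100, so LF = 10.
Step 2: By the inverse law of cosines on triangle FLG: cos(∠FLG) = (10² + 10² − 10²) / (2·10·10) = 100/200 = 0.5, so ∠FLG = 60°.

Therefore, the measure of angle ∠FLG = 60°.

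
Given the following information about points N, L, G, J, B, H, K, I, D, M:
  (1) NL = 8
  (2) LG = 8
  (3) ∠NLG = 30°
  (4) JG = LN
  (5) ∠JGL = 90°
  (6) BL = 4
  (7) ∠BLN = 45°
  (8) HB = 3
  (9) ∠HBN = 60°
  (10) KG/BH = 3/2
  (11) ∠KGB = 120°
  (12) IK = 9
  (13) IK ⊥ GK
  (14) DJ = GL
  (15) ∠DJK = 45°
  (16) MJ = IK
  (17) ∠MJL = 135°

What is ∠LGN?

Step 1: By the law of cosines on triangle GLN: GN² = 8² + 8² − 2·8·8·cos(30°) = 17.15, so GN ≈ 4.14.
Step 2: By the inverse law of cosines on triangle LGN: cos(∠LGN) = (8² + 4.14² − 8²) / (2·8·4.14) = 17.15/66.26 = 0.2588, so ∠LGN = 75°.

Therefore, the measure of angle ∠LGN = 75°.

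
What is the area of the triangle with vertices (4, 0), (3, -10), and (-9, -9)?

Shoelace: Area = (1/2)|4(-10--9) + 3(-9-0) + -9(0--10)| = (1/2)(121) = 121/2

121/2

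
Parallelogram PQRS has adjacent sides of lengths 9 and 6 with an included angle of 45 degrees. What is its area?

The area of a parallelogram equals the product of two adjacent sides times the sine of the included angle.
This is because the height equals 6 * sin(45°) = 3*sqrt(2).
Area = 9 * 3*sqrt(2) = 27*sqrt(2)

27*sqrt(2)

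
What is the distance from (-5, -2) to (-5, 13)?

The horizontal distance is |-5 - -5| = 0 and the vertical distance is |13 - -2| = 15.
By the Pythagorean theorem, d = sqrt(0^2 + 15^2) = sqrt(225) = 15.

15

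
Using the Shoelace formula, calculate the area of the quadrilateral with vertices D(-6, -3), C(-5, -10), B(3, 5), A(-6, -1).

Shoelace: sum of cross terms = 89, Area = (1/2)|89| = 89/2

89/2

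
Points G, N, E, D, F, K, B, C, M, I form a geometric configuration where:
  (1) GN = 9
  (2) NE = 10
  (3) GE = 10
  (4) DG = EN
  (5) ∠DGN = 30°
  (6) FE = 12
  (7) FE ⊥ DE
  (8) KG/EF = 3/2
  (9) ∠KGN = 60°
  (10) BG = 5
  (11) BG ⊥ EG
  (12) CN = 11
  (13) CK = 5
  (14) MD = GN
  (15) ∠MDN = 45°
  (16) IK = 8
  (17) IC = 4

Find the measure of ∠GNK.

From the given relations: KG = 3/2·EF = 3/2·12 = 18.
Step 1: By the law of cosines on triangle NGK: NK² = 9² + 18² − 2·9·18·cos(60°) = 243, so NK = 9·√3.
Step 2: By the inverse law of cosines on triangle GNK: cos(∠GNK) = (9² + (9·√3)² − 18²) / (2·9·9·√3) = 0/280.59 = 0, so ∠GNK = 90°.

Therefore, the measure of angle ∠GNK = 90°.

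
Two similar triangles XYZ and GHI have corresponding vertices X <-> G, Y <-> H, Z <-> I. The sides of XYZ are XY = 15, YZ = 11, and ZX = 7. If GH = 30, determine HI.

Since the triangles are similar, the ratio of corresponding sides is constant.
Scale factor k = GH / XY = 30 / 15 = 2
HI = k * YZ = 2 * 11 = 22

22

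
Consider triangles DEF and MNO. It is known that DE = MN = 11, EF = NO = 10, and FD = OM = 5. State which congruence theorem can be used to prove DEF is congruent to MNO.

Consider the given information: DE = MN = 11, EF = NO = 10, and FD = OM = 5
This is not ASA or HL: ASA requires two angles and the side between them. HL only applies to right triangles with matching hypotenuse and leg.
The correct criterion is SSS. All three pairs of corresponding sides are equal (Side-Side-Side).

SSS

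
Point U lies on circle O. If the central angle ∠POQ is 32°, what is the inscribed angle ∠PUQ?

By the inscribed angle theorem, the inscribed angle is half the central angle.
Inscribed angle = 32° / 2 = 16°

16°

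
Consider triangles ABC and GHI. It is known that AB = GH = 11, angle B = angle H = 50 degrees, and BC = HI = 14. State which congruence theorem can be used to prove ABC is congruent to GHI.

The given information matches SAS: Two pairs of corresponding sides and the included angle are equal (Side-Angle-Side).

SAS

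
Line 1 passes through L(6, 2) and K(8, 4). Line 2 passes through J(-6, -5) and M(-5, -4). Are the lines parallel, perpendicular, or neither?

Slope of line 1: m1 = (4 - 2)/(8 - 6) = 2/2 = 1
Slope of line 2: m2 = (-4 - -5)/(-5 - -6) = 1/1 = 1
Two lines are parallel if and only if they have equal slopes (or both are vertical).
Here m1 = m2 = 1, confirming the lines are parallel.

Parallel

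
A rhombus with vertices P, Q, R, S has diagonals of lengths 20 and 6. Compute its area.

The diagonals of a rhombus divide it into four right triangles.
Each triangle has legs 20/ 2 = 10 and 6/2 = 3, so each has area (1/2)*10*3 = 15.
Four such triangles give total area = (d1 * d2) / 2 = 60.

60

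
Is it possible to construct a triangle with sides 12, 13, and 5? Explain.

Sort the sides: 5, 12, 13.
It suffices to check that the sum of the two smallest exceeds the largest:
5 + 12 = 17 > 13. ✓
Yes, a valid triangle can be formed.

Yes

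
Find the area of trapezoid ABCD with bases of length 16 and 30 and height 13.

A trapezoid's area equals the midsegment times the height.
The midsegment is (16 + 30) / 2 = 23.
Area = 23 * 13 = 299.

299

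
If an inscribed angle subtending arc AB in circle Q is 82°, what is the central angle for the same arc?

Central angle = 2 × 82° = 164° (inscribed angle theorem).

164°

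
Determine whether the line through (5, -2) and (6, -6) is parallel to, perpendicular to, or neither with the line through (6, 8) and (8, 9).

Slope of line 1: m1 = (-6 - -2)/(6 - 5) = -4/1 = -4
Slope of line 2: m2 = (9 - 8)/(8 - 6) = 1/2 = 1/2
m1 != m2 (-4 != 1/2), so not parallel.
m1 * m2 = (-4) * (1/2) = -2 != -1, so not perpendicular.
The lines are neither parallel nor perpendicular.

Neither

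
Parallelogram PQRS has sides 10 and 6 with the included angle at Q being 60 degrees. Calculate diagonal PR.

Using the law of cosines:
d^2 = 10^2 + 6^2 - 2(10)(6)cos(60 degrees)
d^2 = 100 + 36 - 120*1/2
d^2 = 76
d = 2*sqrt(19)

2*sqrt(19)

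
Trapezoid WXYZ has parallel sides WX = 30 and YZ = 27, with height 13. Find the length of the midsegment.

The midsegment of a trapezoid = (base1 + base2) / 2
midsegment = (30 + 27) / 2
midsegment = 57 / 2
midsegment = 57/2

57/2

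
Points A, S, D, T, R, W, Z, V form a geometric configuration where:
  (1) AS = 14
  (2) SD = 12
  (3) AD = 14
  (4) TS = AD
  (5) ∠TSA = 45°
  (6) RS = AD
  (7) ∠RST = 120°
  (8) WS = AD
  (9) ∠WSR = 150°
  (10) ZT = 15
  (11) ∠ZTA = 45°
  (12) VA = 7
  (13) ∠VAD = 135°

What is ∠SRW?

From the given relations: RS = AD = 14; WS = AD = 14.
Step 1: By the law of cosines on triangle RSW: RW² = 14² + 14² − 2·14·14·cos(150°) = 731.48, so RW ≈ 27.05.
Step 2: By the inverse law of cosines on triangle SRW: cos(∠SRW) = (14² + 27.05² − 14²) / (2·14·27.05) = 731.48/757.29 = 0.9659, so ∠SRW = 15°.

Therefore, the measure of angle ∠SRW = 15°.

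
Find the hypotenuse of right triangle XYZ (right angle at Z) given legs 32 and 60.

XY = sqrt(32^2 + 60^2) = sqrt(4624) = 68

68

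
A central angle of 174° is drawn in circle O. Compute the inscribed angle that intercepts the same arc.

By the inscribed angle theorem, the inscribed angle is half the central angle.
Inscribed angle = 174° / 2 = 87°

87°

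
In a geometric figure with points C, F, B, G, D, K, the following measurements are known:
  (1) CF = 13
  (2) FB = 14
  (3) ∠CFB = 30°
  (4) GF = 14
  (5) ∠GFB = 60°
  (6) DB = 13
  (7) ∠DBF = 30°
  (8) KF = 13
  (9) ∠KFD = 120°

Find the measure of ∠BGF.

Step 1: By the law of cosines on triangle GFB: GB² = 14² + 14² − 2·14·14·cos(60°) = 196, so GB = 14.
Step 2: By the inverse law of cosines on triangle BGF: cos(∠BGF) = (14² + 14² − 14²) / (2·14·14) = 196/392 = 0.5, so ∠BGF = 60°.

Therefore, the measure of angle ∠BGF = 60°.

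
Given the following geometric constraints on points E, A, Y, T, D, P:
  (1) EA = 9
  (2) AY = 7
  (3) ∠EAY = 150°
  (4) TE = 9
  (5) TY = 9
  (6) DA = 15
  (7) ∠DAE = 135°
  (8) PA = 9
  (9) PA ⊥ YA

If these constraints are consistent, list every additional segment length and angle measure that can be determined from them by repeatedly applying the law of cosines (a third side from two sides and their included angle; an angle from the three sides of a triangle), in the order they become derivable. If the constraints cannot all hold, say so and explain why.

The constraints are consistent. Derivable facts, in order:
After 1 step:
- ED ≈ 22.29
- EY ≈ 15.46
- YP = √130
After 2 steps:
- ∠ADE = 16.59°
- ∠AED = 28.41°
- ∠AEY = 13.08°
- ∠APY = 37.87°
- ∠AYE = 16.92°
- ∠AYP = 52.13°
- ∠ETY = 118.43°
- ∠EYT = 30.79°
- ∠TEY = 30.79°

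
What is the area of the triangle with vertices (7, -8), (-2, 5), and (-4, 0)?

Using the Shoelace formula for a triangle:
Area = (1/2)|x0(y1 - y2) + x1(y2 - y0) + x2(y0 - y1)|
Area = (1/2)|7(5 - 0) + -2(0 - -8) + -4(-8 - 5)|
Area = (1/2)|35 + -16 + 52|
Area = (1/2)|71|
Area = (1/2)(71)
Area = 71/2

71/2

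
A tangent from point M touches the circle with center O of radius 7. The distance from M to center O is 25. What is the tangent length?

Let T be the point of tangency. Then OT ⊥ MT (radius ⊥ tangent).
In right triangle OTM: OM² = OT² + MT²
25² = 7² + MT²
MT² = 576, MT = 24

24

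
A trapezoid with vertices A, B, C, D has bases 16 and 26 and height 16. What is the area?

A trapezoid's area equals the midsegment times the height.
The midsegment is (16 + 26) / 2 = 21.
Area = 21 * 16 = 336.

336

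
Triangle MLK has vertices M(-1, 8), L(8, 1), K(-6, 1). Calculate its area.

Shoelace: Area = (1/2)|-1(1-1) + 8(1-8) + -6(8-1)| = (1/2)(98) = 49

49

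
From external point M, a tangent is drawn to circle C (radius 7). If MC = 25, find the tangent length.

tangent = √(d² - r²) = √(25² - 7²) = √(625 - 49) = √576 = 24

24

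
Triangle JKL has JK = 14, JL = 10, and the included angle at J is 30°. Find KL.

When two sides and the included angle are known, the law of cosines gives the third side.
c^2 = a^2 + b^2 - 2ab cos(C) generalizes the Pythagorean theorem to non-right triangles.
Here: KL^2 = 196 + 100 - 280*(sqrt(3)/2) = 296 - 140*sqrt(3)
KL = 2*sqrt(74 - 35*sqrt(3))

2*sqrt(74 - 35*sqrt(3))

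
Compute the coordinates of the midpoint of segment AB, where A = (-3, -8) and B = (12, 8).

M = ((x₁ + x₂)/2, (y₁ + y₂)/2)
= ((-3 + 12)/2, (-8 + 8)/2)
= (9/2, 0/2) = (9/2, 0)

(9/2, 0)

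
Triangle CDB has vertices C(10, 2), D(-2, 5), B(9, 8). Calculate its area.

Using the Shoelace formula for a triangle:
Area = (1/2)|x0(y1 - y2) + x1(y2 - y0) + x2(y0 - y1)|
Area = (1/2)|10(5 - 8) + -2(8 - 2) + 9(2 - 5)|
Area = (1/2)|-30 + -12 + -27|
Area = (1/2)|-69|
Area = (1/2)(69)
Area = 69/2

69/2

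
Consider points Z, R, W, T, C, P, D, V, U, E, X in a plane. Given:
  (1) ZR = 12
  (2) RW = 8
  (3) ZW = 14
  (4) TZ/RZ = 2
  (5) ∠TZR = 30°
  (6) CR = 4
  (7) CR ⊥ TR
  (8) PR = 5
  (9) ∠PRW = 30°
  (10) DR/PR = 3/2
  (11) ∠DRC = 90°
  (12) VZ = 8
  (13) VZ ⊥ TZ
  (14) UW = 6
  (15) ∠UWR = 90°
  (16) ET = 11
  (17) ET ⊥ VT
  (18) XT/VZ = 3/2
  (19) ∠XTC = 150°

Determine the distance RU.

Step 1: By the law of cosines on triangle RWU: RU² = 8² + 6² − 2·8·6·cos(90°) = 100, so RU = 10.

Therefore, the length of RU = 10.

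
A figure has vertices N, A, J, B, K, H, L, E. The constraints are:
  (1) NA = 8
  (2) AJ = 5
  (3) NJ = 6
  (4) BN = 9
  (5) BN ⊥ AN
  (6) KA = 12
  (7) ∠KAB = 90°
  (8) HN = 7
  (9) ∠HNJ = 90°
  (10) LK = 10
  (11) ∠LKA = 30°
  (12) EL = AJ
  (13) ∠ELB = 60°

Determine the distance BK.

Step 1: By the law of cosines on triangle BNA: BA² = 9² + 8² − 2·9·8·cos(90°) = 145, so BA = √145.
Step 2: By the law of cosines on triangle BAK: BK² = √145² + 12² − 2·√145·12·cos(90°) = 289, so BK = 17.

Therefore, the length of BK = 17.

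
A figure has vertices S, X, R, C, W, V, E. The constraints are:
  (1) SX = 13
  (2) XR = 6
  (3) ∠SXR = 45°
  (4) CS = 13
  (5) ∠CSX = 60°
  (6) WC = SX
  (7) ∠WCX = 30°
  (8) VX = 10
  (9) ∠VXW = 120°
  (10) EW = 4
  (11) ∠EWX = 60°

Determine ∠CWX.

From the given relations: WC = SX = 13.
Step 1: By the law of cosines on triangle CSX: CX² = 13² + 13² − 2·13·13·cos(60°) = 169, so CX = 13.
Step 2: By the law of cosines on triangle WCX: WX² = 13² + 13² − 2·13·13·cos(30°) = 45.28, so WX ≈ 6.73.
Step 3: By the inverse law of cosines on triangle CWX: cos(∠CWX) = (13² + 6.73² − 13²) / (2·13·6.73) = 45.28/174.96 = 0.2588, so ∠CWX = 75°.

Therefore, the measure of angle ∠CWX = 75°.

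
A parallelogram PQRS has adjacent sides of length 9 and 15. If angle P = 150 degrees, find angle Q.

In a parallelogram, consecutive angles are supplementary (sum to 180°).
angle Q = 180 - angle P
angle Q = 180 - 150
angle Q = 30 degrees

30 degrees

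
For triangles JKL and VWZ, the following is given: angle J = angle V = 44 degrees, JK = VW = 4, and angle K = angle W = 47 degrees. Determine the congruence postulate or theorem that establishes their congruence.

The given information matches ASA: Two pairs of corresponding angles and the included side are equal (Angle-Side-Angle).

ASA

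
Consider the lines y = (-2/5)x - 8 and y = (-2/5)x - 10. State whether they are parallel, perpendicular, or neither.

Slope of line 1: m1 = -2/5
Slope of line 2: m2 = -2/5
Two lines are parallel if and only if they have equal slopes (or both are vertical).
Here m1 = m2 = -2/5, confirming the lines are parallel.

Parallel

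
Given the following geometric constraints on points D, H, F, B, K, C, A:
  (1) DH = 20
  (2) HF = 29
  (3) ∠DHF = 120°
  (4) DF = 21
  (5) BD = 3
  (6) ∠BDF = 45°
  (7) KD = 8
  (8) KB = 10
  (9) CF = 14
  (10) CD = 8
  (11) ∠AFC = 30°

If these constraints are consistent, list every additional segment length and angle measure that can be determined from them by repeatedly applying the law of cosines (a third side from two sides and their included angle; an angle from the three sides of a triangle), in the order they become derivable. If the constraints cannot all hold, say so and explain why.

These constraints are not satisfiable: (1), (2) and (4) fix all three sides of triangle DHF, so by the law of cosines cos(∠DHF) = (20² + 29² − 21²) / (2·20·29) = 0.6897, i.e. ∠DHF ≈ 46.4°, which contradicts (3) ∠DHF = 120°. No planar figure meets all of them, so nothing further can be derived.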